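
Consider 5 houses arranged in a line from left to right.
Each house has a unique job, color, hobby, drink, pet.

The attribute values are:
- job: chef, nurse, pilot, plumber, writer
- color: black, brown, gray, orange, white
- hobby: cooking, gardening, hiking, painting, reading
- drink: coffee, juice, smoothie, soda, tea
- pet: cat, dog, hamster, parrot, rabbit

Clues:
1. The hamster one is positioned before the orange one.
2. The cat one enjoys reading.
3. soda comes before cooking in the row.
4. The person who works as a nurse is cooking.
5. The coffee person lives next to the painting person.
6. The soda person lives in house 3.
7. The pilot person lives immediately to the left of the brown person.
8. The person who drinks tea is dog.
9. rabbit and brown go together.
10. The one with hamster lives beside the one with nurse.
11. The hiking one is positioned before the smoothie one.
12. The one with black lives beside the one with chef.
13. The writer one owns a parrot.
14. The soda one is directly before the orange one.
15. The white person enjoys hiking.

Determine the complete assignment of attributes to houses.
Solution:

House | Job | Color | Hobby | Drink | Pet
-----------------------------------------
  1   | pilot | black | reading | coffee | cat
  2   | chef | brown | painting | juice | rabbit
  3   | plumber | white | hiking | soda | hamster
  4   | nurse | orange | cooking | tea | dog
  5   | writer | gray | gardening | smoothie | parrot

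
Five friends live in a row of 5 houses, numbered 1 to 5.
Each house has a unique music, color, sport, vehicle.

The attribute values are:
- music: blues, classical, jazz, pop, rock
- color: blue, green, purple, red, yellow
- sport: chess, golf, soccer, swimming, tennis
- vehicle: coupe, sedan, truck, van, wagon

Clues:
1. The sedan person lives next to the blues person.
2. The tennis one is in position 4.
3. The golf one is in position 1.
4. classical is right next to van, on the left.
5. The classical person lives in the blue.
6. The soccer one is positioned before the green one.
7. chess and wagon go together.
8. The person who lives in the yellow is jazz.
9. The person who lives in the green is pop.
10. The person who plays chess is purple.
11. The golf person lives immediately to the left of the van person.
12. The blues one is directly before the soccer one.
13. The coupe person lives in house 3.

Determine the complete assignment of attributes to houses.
Solution:

House | Music | Color | Sport | Vehicle
---------------------------------------
  1   | classical | blue | golf | sedan
  2   | blues | red | swimming | van
  3   | jazz | yellow | soccer | coupe
  4   | pop | green | tennis | truck
  5   | rock | purple | chess | wagon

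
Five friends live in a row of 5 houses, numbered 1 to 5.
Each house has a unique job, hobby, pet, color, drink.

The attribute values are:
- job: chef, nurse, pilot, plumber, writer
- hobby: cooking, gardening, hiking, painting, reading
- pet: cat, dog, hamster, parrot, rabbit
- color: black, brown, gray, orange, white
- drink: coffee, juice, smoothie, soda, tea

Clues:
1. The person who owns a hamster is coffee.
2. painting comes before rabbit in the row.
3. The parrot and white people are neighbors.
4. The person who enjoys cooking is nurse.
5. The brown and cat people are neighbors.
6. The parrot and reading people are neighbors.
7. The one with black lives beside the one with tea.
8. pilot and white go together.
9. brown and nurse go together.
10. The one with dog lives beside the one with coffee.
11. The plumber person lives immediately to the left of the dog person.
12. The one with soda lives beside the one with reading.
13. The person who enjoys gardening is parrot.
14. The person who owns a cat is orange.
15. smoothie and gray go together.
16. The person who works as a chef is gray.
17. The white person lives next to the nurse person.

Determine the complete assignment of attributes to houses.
Solution:

House | Job | Hobby | Pet | Color | Drink
-----------------------------------------
  1   | plumber | gardening | parrot | black | soda
  2   | pilot | reading | dog | white | tea
  3   | nurse | cooking | hamster | brown | coffee
  4   | writer | painting | cat | orange | juice
  5   | chef | hiking | rabbit | gray | smoothie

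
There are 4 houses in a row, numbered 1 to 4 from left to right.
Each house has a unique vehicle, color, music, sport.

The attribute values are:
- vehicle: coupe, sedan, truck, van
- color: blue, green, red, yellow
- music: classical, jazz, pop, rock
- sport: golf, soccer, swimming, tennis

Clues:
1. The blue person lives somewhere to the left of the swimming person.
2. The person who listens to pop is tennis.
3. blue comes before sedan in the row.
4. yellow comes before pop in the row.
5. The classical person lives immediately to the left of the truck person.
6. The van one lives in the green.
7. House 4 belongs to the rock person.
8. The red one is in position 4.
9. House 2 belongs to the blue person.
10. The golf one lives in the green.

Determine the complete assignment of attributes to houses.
Solution:

House | Vehicle | Color | Music | Sport
---------------------------------------
  1   | coupe | yellow | classical | soccer
  2   | truck | blue | pop | tennis
  3   | van | green | jazz | golf
  4   | sedan | red | rock | swimming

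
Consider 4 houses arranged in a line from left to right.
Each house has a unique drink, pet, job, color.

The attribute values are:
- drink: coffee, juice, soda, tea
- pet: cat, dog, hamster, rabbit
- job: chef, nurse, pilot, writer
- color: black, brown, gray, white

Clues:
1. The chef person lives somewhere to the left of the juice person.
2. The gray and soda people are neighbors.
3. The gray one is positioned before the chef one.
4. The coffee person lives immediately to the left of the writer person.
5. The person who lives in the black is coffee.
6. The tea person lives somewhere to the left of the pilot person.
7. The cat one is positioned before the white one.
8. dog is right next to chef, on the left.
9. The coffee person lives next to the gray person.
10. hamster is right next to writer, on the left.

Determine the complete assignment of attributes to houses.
Solution:

House | Drink | Pet | Job | Color
---------------------------------
  1   | coffee | hamster | nurse | black
  2   | tea | dog | writer | gray
  3   | soda | cat | chef | brown
  4   | juice | rabbit | pilot | white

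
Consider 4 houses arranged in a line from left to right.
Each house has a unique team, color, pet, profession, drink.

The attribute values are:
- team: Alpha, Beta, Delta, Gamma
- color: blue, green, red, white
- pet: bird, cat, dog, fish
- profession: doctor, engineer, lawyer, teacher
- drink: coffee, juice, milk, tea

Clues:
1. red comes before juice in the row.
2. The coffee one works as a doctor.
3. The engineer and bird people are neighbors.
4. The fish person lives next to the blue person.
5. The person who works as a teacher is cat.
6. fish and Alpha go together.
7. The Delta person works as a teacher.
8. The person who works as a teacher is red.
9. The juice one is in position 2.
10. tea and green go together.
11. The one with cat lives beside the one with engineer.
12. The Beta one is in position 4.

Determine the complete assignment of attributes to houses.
Solution:

House | Team | Color | Pet | Profession | Drink
-----------------------------------------------
  1   | Delta | red | cat | teacher | milk
  2   | Alpha | white | fish | engineer | juice
  3   | Gamma | blue | bird | doctor | coffee
  4   | Beta | green | dog | lawyer | tea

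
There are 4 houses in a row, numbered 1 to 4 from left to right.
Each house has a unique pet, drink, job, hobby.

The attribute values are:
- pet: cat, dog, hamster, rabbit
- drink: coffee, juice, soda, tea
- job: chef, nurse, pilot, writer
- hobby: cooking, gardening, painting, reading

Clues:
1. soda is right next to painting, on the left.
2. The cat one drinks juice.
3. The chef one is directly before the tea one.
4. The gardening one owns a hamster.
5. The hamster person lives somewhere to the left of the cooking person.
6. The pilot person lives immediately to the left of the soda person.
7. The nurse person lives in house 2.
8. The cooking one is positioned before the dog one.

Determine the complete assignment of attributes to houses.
Solution:

House | Pet | Drink | Job | Hobby
---------------------------------
  1   | hamster | coffee | pilot | gardening
  2   | rabbit | soda | nurse | cooking
  3   | cat | juice | chef | painting
  4   | dog | tea | writer | reading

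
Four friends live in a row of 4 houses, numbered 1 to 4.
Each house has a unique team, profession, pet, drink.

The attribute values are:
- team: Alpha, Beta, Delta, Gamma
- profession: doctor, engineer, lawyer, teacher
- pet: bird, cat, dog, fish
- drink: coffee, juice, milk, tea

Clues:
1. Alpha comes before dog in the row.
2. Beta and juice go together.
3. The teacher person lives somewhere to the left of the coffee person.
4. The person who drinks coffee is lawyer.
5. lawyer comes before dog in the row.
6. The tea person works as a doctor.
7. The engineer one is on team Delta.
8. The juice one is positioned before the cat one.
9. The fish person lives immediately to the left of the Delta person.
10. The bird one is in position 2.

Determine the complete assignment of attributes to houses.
Solution:

House | Team | Profession | Pet | Drink
---------------------------------------
  1   | Beta | teacher | fish | juice
  2   | Delta | engineer | bird | milk
  3   | Alpha | lawyer | cat | coffee
  4   | Gamma | doctor | dog | tea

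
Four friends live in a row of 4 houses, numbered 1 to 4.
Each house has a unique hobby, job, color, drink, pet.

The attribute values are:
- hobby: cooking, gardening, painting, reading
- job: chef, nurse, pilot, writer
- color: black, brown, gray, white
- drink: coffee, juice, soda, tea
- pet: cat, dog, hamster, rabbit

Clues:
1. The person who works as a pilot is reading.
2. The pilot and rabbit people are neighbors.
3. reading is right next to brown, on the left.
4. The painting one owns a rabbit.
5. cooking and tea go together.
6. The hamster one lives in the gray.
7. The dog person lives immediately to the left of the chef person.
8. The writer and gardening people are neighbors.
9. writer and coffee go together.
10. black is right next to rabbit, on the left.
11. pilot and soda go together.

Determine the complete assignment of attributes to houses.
Solution:

House | Hobby | Job | Color | Drink | Pet
-----------------------------------------
  1   | reading | pilot | black | soda | cat
  2   | painting | writer | brown | coffee | rabbit
  3   | gardening | nurse | white | juice | dog
  4   | cooking | chef | gray | tea | hamster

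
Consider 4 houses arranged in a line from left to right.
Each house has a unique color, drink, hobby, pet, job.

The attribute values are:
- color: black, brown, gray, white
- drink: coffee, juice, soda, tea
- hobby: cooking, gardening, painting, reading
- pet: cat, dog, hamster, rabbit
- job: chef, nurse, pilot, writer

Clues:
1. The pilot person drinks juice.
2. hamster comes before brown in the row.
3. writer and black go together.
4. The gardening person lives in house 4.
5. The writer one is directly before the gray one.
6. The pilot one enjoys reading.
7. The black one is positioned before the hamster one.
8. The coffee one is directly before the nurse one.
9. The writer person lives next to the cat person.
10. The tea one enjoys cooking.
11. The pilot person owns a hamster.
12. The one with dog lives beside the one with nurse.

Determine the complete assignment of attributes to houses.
Solution:

House | Color | Drink | Hobby | Pet | Job
-----------------------------------------
  1   | black | coffee | painting | dog | writer
  2   | gray | tea | cooking | cat | nurse
  3   | white | juice | reading | hamster | pilot
  4   | brown | soda | gardening | rabbit | chef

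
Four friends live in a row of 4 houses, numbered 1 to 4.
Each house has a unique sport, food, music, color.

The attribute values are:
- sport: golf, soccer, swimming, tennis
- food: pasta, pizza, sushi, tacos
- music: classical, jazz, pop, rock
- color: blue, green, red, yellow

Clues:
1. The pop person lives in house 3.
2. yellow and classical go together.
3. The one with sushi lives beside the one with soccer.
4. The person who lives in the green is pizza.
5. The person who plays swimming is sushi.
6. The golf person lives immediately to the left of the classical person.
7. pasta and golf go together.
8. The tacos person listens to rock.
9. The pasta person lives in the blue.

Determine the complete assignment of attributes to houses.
Solution:

House | Sport | Food | Music | Color
------------------------------------
  1   | golf | pasta | jazz | blue
  2   | swimming | sushi | classical | yellow
  3   | soccer | pizza | pop | green
  4   | tennis | tacos | rock | red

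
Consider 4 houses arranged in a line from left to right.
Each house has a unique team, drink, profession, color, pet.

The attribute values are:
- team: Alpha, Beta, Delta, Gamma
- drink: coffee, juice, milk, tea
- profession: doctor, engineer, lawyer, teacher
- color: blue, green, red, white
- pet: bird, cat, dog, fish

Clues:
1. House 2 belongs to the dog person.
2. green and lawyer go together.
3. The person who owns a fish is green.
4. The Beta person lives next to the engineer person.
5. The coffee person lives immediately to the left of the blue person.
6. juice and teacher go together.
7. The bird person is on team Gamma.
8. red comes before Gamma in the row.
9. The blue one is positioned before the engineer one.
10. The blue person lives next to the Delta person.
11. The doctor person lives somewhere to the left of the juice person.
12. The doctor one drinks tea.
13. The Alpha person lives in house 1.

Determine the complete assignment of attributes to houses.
Solution:

House | Team | Drink | Profession | Color | Pet
-----------------------------------------------
  1   | Alpha | coffee | lawyer | green | fish
  2   | Beta | tea | doctor | blue | dog
  3   | Delta | milk | engineer | red | cat
  4   | Gamma | juice | teacher | white | bird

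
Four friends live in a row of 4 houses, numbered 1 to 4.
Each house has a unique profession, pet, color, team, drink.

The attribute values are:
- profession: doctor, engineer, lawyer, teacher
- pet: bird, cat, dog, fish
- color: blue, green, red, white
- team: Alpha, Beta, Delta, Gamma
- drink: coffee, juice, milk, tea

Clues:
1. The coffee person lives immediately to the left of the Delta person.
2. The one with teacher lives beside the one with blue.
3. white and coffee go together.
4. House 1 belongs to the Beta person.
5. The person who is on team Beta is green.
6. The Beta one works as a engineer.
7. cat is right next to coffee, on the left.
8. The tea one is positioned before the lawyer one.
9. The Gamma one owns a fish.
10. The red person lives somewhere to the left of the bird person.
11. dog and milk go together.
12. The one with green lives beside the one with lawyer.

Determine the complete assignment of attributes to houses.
Solution:

House | Profession | Pet | Color | Team | Drink
-----------------------------------------------
  1   | engineer | cat | green | Beta | tea
  2   | lawyer | fish | white | Gamma | coffee
  3   | teacher | dog | red | Delta | milk
  4   | doctor | bird | blue | Alpha | juice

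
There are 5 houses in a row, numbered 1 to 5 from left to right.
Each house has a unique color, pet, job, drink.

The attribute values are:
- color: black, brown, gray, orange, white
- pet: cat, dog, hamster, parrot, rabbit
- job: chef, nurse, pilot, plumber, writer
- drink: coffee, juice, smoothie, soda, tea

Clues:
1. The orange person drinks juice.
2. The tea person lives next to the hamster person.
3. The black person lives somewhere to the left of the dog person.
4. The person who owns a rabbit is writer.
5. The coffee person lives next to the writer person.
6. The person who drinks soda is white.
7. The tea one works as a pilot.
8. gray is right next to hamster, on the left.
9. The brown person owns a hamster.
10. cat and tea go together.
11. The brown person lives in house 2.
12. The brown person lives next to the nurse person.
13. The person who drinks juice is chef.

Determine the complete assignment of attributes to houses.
Solution:

House | Color | Pet | Job | Drink
---------------------------------
  1   | gray | cat | pilot | tea
  2   | brown | hamster | plumber | smoothie
  3   | black | parrot | nurse | coffee
  4   | white | rabbit | writer | soda
  5   | orange | dog | chef | juice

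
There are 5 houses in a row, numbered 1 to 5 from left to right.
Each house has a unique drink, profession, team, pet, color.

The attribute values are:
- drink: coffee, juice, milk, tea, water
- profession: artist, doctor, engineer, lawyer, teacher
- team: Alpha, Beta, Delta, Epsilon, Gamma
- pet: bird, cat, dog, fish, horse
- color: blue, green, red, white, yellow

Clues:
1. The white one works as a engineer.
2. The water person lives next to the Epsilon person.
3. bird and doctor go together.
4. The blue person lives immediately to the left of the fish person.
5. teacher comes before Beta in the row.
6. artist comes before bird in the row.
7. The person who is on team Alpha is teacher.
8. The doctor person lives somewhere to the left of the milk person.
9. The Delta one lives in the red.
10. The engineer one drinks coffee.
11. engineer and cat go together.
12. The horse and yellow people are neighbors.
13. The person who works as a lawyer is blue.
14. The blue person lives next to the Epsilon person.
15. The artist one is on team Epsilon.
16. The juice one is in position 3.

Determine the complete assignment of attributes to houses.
Solution:

House | Drink | Profession | Team | Pet | Color
-----------------------------------------------
  1   | water | lawyer | Gamma | horse | blue
  2   | tea | artist | Epsilon | fish | yellow
  3   | juice | doctor | Delta | bird | red
  4   | milk | teacher | Alpha | dog | green
  5   | coffee | engineer | Beta | cat | white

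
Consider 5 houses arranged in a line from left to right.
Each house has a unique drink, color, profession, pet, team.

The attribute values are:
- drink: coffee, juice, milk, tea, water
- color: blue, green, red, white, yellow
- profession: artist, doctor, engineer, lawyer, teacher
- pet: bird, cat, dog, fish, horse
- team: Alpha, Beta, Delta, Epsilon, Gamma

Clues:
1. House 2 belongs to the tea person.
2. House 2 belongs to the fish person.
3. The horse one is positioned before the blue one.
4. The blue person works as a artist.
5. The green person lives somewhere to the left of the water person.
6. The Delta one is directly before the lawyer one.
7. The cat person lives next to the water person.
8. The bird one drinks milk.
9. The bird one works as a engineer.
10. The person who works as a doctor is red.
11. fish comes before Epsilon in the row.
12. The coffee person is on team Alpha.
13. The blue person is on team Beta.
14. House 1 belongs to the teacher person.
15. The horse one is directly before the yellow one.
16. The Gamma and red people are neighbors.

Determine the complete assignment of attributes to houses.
Solution:

House | Drink | Color | Profession | Pet | Team
-----------------------------------------------
  1   | juice | green | teacher | horse | Delta
  2   | tea | yellow | lawyer | fish | Gamma
  3   | coffee | red | doctor | cat | Alpha
  4   | water | blue | artist | dog | Beta
  5   | milk | white | engineer | bird | Epsilon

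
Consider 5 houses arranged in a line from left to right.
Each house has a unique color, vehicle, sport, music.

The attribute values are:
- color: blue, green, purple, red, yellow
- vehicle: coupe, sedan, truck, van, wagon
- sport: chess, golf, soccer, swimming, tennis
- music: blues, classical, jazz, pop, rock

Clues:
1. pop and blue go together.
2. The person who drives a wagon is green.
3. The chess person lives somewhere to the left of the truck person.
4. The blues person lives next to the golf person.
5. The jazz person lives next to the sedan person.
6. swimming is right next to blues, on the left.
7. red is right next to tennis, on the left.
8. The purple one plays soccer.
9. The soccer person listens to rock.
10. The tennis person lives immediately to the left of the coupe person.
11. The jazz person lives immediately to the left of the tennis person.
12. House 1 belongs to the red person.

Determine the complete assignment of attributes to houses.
Solution:

House | Color | Vehicle | Sport | Music
---------------------------------------
  1   | red | van | swimming | jazz
  2   | yellow | sedan | tennis | blues
  3   | blue | coupe | golf | pop
  4   | green | wagon | chess | classical
  5   | purple | truck | soccer | rock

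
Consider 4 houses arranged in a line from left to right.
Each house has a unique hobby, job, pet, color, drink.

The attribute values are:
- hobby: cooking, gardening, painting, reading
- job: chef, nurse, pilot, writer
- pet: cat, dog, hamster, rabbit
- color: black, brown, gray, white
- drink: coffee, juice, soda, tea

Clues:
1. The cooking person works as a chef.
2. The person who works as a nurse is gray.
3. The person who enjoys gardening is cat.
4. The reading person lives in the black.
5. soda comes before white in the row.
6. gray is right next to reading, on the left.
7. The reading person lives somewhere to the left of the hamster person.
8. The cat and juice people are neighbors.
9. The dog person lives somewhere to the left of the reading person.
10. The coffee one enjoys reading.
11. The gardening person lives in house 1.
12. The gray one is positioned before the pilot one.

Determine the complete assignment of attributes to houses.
Solution:

House | Hobby | Job | Pet | Color | Drink
-----------------------------------------
  1   | gardening | writer | cat | brown | soda
  2   | painting | nurse | dog | gray | juice
  3   | reading | pilot | rabbit | black | coffee
  4   | cooking | chef | hamster | white | tea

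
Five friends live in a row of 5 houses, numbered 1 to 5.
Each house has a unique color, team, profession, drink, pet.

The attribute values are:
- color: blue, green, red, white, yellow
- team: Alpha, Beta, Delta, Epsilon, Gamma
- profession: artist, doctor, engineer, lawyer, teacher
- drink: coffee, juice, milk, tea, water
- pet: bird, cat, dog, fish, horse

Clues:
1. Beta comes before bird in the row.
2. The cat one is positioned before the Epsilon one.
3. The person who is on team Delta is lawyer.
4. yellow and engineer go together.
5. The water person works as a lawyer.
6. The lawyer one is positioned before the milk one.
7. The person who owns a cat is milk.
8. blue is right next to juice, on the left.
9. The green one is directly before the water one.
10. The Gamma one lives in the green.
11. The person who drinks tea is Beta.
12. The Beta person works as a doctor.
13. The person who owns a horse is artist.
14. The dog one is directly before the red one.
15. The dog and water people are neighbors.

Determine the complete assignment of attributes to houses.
Solution:

House | Color | Team | Profession | Drink | Pet
-----------------------------------------------
  1   | blue | Beta | doctor | tea | fish
  2   | green | Gamma | teacher | juice | dog
  3   | red | Delta | lawyer | water | bird
  4   | yellow | Alpha | engineer | milk | cat
  5   | white | Epsilon | artist | coffee | horse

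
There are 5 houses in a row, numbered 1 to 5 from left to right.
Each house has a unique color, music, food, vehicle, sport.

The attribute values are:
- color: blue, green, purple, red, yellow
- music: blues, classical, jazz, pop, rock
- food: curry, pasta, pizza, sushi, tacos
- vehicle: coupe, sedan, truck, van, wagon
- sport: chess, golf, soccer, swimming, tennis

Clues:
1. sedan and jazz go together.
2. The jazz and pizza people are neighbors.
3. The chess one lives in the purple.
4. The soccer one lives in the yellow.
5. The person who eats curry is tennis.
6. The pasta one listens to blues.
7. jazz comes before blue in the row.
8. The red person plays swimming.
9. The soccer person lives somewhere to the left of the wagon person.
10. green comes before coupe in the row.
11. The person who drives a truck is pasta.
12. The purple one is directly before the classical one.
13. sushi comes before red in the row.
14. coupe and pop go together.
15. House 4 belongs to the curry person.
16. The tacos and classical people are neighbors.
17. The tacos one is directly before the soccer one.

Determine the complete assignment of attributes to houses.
Solution:

House | Color | Music | Food | Vehicle | Sport
----------------------------------------------
  1   | purple | jazz | tacos | sedan | chess
  2   | yellow | classical | pizza | van | soccer
  3   | green | rock | sushi | wagon | golf
  4   | blue | pop | curry | coupe | tennis
  5   | red | blues | pasta | truck | swimming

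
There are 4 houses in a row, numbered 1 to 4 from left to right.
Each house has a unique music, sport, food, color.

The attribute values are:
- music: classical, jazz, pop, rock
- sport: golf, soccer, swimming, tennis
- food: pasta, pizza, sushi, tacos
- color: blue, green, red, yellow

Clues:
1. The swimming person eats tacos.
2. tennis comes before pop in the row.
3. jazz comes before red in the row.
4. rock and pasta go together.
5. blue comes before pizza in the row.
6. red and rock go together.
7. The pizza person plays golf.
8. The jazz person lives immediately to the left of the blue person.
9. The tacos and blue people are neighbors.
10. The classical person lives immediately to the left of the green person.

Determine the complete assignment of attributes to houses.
Solution:

House | Music | Sport | Food | Color
------------------------------------
  1   | jazz | swimming | tacos | yellow
  2   | classical | tennis | sushi | blue
  3   | pop | golf | pizza | green
  4   | rock | soccer | pasta | red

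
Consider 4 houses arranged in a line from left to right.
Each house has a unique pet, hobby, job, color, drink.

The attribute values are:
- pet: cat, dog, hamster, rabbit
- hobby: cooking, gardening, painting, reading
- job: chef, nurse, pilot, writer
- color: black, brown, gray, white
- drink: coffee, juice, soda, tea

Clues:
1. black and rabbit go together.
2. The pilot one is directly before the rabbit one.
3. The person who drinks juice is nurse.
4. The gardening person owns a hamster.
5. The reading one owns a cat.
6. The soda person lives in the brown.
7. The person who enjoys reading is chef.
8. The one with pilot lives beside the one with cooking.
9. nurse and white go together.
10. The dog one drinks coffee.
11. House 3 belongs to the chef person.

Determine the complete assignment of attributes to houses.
Solution:

House | Pet | Hobby | Job | Color | Drink
-----------------------------------------
  1   | dog | painting | pilot | gray | coffee
  2   | rabbit | cooking | writer | black | tea
  3   | cat | reading | chef | brown | soda
  4   | hamster | gardening | nurse | white | juice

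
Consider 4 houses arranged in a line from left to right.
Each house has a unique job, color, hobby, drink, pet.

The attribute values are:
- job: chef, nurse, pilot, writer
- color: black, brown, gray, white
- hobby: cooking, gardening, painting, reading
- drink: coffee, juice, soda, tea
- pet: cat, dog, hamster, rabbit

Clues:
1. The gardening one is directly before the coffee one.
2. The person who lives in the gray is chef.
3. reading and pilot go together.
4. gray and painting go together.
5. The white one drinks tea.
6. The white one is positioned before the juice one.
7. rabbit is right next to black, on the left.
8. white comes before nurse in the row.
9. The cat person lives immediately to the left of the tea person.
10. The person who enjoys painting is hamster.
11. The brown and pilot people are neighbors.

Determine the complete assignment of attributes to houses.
Solution:

House | Job | Color | Hobby | Drink | Pet
-----------------------------------------
  1   | writer | brown | cooking | soda | cat
  2   | pilot | white | reading | tea | rabbit
  3   | nurse | black | gardening | juice | dog
  4   | chef | gray | painting | coffee | hamster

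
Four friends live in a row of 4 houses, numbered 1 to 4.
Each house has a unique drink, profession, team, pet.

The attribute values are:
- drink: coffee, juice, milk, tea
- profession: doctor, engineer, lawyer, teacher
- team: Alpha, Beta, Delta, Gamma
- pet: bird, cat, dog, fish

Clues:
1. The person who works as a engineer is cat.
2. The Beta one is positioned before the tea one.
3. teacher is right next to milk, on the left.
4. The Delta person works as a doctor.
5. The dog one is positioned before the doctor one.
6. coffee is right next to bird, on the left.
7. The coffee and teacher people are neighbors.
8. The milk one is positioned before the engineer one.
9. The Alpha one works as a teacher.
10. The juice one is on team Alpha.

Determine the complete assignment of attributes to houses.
Solution:

House | Drink | Profession | Team | Pet
---------------------------------------
  1   | coffee | lawyer | Beta | dog
  2   | juice | teacher | Alpha | bird
  3   | milk | doctor | Delta | fish
  4   | tea | engineer | Gamma | cat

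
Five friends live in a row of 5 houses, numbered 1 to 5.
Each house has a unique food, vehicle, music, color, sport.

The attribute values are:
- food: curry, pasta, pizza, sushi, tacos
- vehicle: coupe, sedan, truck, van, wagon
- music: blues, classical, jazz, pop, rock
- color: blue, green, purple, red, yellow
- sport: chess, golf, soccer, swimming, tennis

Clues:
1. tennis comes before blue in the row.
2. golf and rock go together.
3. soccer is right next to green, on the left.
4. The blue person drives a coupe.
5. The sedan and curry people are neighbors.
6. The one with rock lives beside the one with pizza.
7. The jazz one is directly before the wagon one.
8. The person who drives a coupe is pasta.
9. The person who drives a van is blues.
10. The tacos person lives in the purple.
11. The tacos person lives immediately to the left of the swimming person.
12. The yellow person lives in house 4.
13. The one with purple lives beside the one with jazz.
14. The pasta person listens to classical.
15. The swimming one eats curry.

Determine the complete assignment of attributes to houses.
Solution:

House | Food | Vehicle | Music | Color | Sport
----------------------------------------------
  1   | tacos | sedan | pop | purple | soccer
  2   | curry | truck | jazz | green | swimming
  3   | sushi | wagon | rock | red | golf
  4   | pizza | van | blues | yellow | tennis
  5   | pasta | coupe | classical | blue | chess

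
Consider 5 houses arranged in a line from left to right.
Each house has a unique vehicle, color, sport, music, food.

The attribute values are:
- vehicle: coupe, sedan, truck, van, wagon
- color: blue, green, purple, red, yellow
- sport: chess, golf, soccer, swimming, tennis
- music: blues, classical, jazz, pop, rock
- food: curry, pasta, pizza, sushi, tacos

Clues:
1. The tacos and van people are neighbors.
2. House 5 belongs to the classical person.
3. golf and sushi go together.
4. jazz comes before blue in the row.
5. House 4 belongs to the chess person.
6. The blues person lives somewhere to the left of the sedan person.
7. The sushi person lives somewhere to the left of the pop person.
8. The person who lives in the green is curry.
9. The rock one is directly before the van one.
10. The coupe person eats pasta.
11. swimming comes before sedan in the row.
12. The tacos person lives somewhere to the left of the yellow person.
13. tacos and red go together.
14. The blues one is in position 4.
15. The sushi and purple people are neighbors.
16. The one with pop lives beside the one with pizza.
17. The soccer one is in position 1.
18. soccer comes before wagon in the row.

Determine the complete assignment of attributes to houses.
Solution:

House | Vehicle | Color | Sport | Music | Food
----------------------------------------------
  1   | truck | red | soccer | rock | tacos
  2   | van | yellow | golf | jazz | sushi
  3   | coupe | purple | swimming | pop | pasta
  4   | wagon | blue | chess | blues | pizza
  5   | sedan | green | tennis | classical | curry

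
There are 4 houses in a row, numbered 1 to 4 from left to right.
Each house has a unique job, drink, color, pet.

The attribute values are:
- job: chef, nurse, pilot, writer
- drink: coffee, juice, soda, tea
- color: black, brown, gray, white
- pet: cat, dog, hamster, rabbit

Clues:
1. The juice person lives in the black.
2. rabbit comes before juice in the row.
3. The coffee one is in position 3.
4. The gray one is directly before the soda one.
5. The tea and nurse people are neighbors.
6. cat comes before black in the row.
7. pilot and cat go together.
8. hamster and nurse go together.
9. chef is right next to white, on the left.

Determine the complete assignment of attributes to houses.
Solution:

House | Job | Drink | Color | Pet
---------------------------------
  1   | chef | tea | gray | rabbit
  2   | nurse | soda | white | hamster
  3   | pilot | coffee | brown | cat
  4   | writer | juice | black | dog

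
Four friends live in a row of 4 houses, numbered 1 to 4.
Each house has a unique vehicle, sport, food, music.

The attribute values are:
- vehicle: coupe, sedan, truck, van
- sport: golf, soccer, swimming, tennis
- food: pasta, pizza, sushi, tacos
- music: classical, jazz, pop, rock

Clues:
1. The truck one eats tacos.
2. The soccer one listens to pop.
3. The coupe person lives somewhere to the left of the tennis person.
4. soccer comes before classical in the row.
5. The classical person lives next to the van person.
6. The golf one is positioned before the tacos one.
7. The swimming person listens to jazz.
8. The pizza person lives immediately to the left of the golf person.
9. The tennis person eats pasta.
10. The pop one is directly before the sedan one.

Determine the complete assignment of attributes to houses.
Solution:

House | Vehicle | Sport | Food | Music
--------------------------------------
  1   | coupe | soccer | pizza | pop
  2   | sedan | golf | sushi | classical
  3   | van | tennis | pasta | rock
  4   | truck | swimming | tacos | jazz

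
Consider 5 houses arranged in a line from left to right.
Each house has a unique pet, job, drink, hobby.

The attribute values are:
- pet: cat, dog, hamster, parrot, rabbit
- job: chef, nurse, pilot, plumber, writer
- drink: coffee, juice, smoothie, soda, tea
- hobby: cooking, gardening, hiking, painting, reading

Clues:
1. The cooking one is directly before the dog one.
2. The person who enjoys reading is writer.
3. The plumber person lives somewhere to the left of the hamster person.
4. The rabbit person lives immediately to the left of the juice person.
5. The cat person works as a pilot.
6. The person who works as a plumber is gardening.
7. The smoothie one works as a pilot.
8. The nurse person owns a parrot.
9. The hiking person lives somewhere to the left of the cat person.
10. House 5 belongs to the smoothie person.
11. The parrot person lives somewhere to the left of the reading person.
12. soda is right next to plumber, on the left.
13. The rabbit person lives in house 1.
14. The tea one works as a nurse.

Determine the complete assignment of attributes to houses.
Solution:

House | Pet | Job | Drink | Hobby
---------------------------------
  1   | rabbit | chef | soda | cooking
  2   | dog | plumber | juice | gardening
  3   | parrot | nurse | tea | hiking
  4   | hamster | writer | coffee | reading
  5   | cat | pilot | smoothie | painting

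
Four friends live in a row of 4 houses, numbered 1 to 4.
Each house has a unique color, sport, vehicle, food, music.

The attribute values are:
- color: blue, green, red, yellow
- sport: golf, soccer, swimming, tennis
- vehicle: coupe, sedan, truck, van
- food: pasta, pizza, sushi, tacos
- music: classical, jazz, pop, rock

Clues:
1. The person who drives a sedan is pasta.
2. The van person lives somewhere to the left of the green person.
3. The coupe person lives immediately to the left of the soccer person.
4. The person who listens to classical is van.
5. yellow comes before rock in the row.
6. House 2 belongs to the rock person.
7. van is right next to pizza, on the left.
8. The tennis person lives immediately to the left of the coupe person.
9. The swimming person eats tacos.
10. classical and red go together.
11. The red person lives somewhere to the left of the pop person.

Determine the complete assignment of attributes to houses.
Solution:

House | Color | Sport | Vehicle | Food | Music
----------------------------------------------
  1   | yellow | tennis | sedan | pasta | jazz
  2   | blue | swimming | coupe | tacos | rock
  3   | red | soccer | van | sushi | classical
  4   | green | golf | truck | pizza | pop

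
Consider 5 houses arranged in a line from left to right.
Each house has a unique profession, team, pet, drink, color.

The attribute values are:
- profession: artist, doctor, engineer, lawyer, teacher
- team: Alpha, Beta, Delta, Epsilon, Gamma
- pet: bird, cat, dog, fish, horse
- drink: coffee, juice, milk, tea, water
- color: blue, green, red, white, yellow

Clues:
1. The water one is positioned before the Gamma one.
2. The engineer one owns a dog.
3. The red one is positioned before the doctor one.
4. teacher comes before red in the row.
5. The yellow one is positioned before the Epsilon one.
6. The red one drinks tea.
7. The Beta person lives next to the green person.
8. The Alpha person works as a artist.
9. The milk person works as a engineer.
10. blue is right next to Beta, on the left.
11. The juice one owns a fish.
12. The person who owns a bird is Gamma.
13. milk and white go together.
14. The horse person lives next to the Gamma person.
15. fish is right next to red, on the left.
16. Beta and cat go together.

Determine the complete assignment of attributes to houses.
Solution:

House | Profession | Team | Pet | Drink | Color
-----------------------------------------------
  1   | teacher | Delta | fish | juice | blue
  2   | lawyer | Beta | cat | tea | red
  3   | artist | Alpha | horse | water | green
  4   | doctor | Gamma | bird | coffee | yellow
  5   | engineer | Epsilon | dog | milk | white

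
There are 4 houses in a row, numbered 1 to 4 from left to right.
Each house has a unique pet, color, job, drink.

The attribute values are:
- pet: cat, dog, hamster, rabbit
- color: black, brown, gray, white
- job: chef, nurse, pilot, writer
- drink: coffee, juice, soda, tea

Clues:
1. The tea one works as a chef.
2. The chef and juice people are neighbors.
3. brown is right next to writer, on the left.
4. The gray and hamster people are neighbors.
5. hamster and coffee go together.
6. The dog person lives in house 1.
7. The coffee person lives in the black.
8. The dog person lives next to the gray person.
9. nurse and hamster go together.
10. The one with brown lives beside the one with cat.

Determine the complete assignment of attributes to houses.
Solution:

House | Pet | Color | Job | Drink
---------------------------------
  1   | dog | brown | chef | tea
  2   | cat | gray | writer | juice
  3   | hamster | black | nurse | coffee
  4   | rabbit | white | pilot | soda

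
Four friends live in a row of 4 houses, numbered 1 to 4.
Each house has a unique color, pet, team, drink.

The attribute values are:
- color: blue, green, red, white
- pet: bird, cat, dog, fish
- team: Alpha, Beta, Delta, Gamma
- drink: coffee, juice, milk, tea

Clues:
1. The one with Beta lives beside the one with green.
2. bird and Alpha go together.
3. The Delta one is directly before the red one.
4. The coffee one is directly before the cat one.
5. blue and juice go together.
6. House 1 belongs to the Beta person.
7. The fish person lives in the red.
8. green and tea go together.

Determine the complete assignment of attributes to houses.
Solution:

House | Color | Pet | Team | Drink
----------------------------------
  1   | white | dog | Beta | coffee
  2   | green | cat | Delta | tea
  3   | red | fish | Gamma | milk
  4   | blue | bird | Alpha | juice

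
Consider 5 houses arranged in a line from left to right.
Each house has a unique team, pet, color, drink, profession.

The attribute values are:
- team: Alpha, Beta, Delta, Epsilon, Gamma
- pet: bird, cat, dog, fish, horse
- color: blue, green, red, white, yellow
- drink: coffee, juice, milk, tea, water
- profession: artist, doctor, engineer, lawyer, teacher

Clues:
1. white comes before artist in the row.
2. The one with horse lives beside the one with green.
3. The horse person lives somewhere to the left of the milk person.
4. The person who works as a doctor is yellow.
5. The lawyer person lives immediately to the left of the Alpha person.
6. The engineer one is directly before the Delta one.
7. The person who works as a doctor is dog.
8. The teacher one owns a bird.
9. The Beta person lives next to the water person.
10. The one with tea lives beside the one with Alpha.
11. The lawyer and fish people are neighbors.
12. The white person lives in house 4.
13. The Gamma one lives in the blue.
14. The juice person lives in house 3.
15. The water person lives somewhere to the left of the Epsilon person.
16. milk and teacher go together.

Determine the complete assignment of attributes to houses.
Solution:

House | Team | Pet | Color | Drink | Profession
-----------------------------------------------
  1   | Beta | horse | red | tea | lawyer
  2   | Alpha | fish | green | water | engineer
  3   | Delta | dog | yellow | juice | doctor
  4   | Epsilon | bird | white | milk | teacher
  5   | Gamma | cat | blue | coffee | artist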